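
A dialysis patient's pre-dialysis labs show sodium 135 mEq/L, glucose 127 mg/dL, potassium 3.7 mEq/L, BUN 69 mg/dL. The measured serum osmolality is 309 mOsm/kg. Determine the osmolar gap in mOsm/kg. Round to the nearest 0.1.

Calculated osmolality = 2·Na + glucose/18 + BUN/2.8
= 2·135 + 127/18 + 69/2.8
= 270 + 7.06 + 24.64
= 301.7 mOsm/kg ≈ 301.7 mOsm/kg
Osmolar gap = measured − calculated = 309 − 301.7 = 7.3 mOsm/kg

7.3 mOsm/kg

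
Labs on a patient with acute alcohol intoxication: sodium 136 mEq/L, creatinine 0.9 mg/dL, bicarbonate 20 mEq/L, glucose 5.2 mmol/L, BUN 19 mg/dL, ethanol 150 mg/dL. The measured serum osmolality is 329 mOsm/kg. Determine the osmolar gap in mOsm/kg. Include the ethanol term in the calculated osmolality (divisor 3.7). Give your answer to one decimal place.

Calculated osmolality = 2·Na + glucose + BUN/2.8 + ethanol/3.7
= 2·136 + 5.2 + 19/2.8 + 150/3.7
= 272 + 5.20 + 6.79 + 40.54
= 324.53 mOsm/kg ≈ 324.5 mOsm/kg
Osmolar gap = measured − calculated = 329 − 324.5 = 4.5 mOsm/kg

4.5 mOsm/kg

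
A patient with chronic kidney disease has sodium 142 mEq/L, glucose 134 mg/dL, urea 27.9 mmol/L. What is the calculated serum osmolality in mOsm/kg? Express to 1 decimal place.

319.3 mOsm/kg

Calculated osmolality = 2·Na + glucose/18 + urea
= 2·142 + 134/18 + 27.9
= 284 + 7.44 + 27.90
= 319.34 mOsm/kg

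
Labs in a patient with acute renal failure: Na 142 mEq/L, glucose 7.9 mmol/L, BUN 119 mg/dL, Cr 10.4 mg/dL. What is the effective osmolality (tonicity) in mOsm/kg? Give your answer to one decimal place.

Effective osmolality excludes urea (freely permeant across cell membranes):
2·Na + glucose
= 2·142 + 7.9
= 284 + 7.9
= 291.9 mOsm/kg

291.9 mOsm/kg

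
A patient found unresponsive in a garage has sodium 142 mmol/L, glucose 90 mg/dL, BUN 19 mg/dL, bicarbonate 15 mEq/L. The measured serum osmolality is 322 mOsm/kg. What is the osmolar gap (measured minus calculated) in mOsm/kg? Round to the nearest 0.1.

26.2 mOsm/kg

Calculated osmolality = 2·Na + glucose/18 + BUN/2.8
= 2·142 + 90/18 + 19/2.8
= 284 + 5 + 6.79
= 295.79 mOsm/kg ≈ 295.8 mOsm/kg
Osmolar gap = measured − calculated = 322 − 295.8 = 26.2 mOsm/kg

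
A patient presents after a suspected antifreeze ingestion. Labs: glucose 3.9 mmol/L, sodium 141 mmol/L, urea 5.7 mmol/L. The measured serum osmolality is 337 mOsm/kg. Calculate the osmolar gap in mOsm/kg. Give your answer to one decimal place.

Calculated osmolality = 2·Na + glucose + urea
= 2·141 + 3.9 + 5.7
= 282 + 3.90 + 5.70
= 291.6 mOsm/kg ≈ 291.6 mOsm/kg
Osmolar gap = measured − calculated = 337 − 291.6 = 45.4 mOsm/kg

45.4 mOsm/kg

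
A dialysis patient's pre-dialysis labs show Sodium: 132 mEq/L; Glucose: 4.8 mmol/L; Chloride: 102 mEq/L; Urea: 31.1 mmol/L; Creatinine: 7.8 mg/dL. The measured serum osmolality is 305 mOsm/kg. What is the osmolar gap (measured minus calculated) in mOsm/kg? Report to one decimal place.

Calculated osmolality = 2·Na + glucose + urea
= 2·132 + 4.8 + 31.1
= 264 + 4.80 + 31.10
= 299.9 mOsm/kg ≈ 299.9 mOsm/kg
Osmolar gap = measured − calculated = 305 − 299.9 = 5.1 mOsm/kg

5.1 mOsm/kg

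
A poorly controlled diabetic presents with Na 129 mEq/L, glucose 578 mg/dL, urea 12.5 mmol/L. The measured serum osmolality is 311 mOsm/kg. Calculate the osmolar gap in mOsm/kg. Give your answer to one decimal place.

8.4 mOsm/kg

Calculated osmolality = 2·Na + glucose/18 + urea
= 2·129 + 578/18 + 12.5
= 258 + 32.11 + 12.50
= 302.61 mOsm/kg ≈ 302.6 mOsm/kg
Osmolar gap = measured − calculated = 311 − 302.6 = 8.4 mOsm/kg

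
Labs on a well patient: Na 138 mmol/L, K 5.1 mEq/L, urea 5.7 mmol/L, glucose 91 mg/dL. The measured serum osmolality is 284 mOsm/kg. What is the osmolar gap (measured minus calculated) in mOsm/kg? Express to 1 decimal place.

-2.8 mOsm/kg

Calculated osmolality = 2·Na + glucose/18 + urea
= 2·138 + 91/18 + 5.7
= 276 + 5.06 + 5.70
= 286.76 mOsm/kg ≈ 286.8 mOsm/kg
Osmolar gap = measured − calculated = 284 − 286.8 = -2.8 mOsm/kg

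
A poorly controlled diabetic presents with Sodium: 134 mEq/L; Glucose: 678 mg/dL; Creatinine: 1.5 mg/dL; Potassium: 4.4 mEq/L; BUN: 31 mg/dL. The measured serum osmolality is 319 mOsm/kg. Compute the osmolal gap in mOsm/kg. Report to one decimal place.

Calculated osmolality = 2·Na + glucose/18 + BUN/2.8
= 2·134 + 678/18 + 31/2.8
= 268 + 37.67 + 11.07
= 316.74 mOsm/kg ≈ 316.7 mOsm/kg
Osmolar gap = measured − calculated = 319 − 316.7 = 2.3 mOsm/kg

2.3 mOsm/kg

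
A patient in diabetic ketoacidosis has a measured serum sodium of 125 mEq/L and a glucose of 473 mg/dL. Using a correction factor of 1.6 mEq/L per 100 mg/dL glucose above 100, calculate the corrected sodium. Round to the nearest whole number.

131 mEq/L

Corrected Na = measured Na + 1.6 · (glucose − 100)/100
= 125 + 1.6 · (473 − 100)/100
= 125 + 6
= 131 mEq/L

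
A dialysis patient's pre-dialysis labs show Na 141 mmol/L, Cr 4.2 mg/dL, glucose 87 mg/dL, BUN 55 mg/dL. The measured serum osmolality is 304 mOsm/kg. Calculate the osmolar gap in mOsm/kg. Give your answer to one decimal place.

Calculated osmolality = 2·Na + glucose/18 + BUN/2.8
= 2·141 + 87/18 + 55/2.8
= 282 + 4.83 + 19.64
= 306.47 mOsm/kg ≈ 306.5 mOsm/kg
Osmolar gap = measured − calculated = 304 − 306.5 = -2.5 mOsm/kg

-2.5 mOsm/kg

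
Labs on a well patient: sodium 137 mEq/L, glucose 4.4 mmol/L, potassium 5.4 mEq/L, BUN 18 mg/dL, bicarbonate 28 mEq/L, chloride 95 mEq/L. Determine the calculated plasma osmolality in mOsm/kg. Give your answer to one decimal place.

284.8 mOsm/kg

Calculated osmolality = 2·Na + glucose + BUN/2.8
= 2·137 + 4.4 + 18/2.8
= 274 + 4.40 + 6.43
= 284.83 mOsm/kg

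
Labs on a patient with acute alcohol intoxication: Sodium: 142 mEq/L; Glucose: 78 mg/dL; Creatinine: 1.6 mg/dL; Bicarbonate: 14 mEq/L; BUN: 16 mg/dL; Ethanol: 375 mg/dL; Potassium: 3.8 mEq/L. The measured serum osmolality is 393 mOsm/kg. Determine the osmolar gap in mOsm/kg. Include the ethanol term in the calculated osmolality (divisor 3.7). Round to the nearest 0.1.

-2.4 mOsm/kg

Calculated osmolality = 2·Na + glucose/18 + BUN/2.8 + ethanol/3.7
= 2·142 + 78/18 + 16/2.8 + 375/3.7
= 284 + 4.33 + 5.71 + 101.35
= 395.39 mOsm/kg ≈ 395.4 mOsm/kg
Osmolar gap = measured − calculated = 393 − 395.4 = -2.4 mOsm/kg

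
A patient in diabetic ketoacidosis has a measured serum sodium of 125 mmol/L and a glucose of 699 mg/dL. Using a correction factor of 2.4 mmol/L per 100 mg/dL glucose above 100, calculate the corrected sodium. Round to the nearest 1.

139 mmol/L

Corrected Na = measured Na + 2.4 · (glucose − 100)/100
= 125 + 2.4 · (699 − 100)/100
= 125 + 14.4
= 139.4 mmol/L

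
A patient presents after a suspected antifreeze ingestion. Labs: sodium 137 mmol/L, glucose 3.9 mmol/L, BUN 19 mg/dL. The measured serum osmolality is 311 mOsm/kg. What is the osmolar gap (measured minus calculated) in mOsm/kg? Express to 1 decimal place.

26.3 mOsm/kg

Calculated osmolality = 2·Na + glucose + BUN/2.8
= 2·137 + 3.9 + 19/2.8
= 274 + 3.90 + 6.79
= 284.69 mOsm/kg ≈ 284.7 mOsm/kg
Osmolar gap = measured − calculated = 311 − 284.7 = 26.3 mOsm/kg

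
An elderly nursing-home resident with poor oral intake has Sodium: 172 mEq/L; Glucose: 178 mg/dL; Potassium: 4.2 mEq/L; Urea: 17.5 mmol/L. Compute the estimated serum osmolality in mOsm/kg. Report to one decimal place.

371.4 mOsm/kg

Calculated osmolality = 2·Na + glucose/18 + urea
= 2·172 + 178/18 + 17.5
= 344 + 9.89 + 17.50
= 371.39 mOsm/kg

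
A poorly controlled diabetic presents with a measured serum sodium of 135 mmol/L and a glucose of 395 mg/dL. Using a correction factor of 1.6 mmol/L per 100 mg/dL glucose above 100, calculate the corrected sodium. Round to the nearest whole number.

140 mmol/L

Corrected Na = measured Na + 1.6 · (glucose − 100)/100
= 135 + 1.6 · (395 − 100)/100
= 135 + 4.7
= 139.7 mmol/L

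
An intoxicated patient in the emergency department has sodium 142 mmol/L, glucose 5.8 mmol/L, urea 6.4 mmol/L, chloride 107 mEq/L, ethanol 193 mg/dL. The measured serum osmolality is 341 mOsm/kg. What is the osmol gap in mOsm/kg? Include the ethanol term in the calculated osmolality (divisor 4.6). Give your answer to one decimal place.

2.8 mOsm/kg

Calculated osmolality = 2·Na + glucose + urea + ethanol/4.6
= 2·142 + 5.8 + 6.4 + 193/4.6
= 284 + 5.80 + 6.40 + 41.96
= 338.16 mOsm/kg ≈ 338.2 mOsm/kg
Osmolar gap = measured − calculated = 341 − 338.2 = 2.8 mOsm/kg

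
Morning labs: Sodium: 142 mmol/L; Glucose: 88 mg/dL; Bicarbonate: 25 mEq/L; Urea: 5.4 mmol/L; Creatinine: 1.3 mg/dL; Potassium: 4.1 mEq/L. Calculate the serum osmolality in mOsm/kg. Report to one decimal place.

294.3 mOsm/kg

Calculated osmolality = 2·Na + glucose/18 + urea
= 2·142 + 88/18 + 5.4
= 284 + 4.89 + 5.40
= 294.29 mOsm/kg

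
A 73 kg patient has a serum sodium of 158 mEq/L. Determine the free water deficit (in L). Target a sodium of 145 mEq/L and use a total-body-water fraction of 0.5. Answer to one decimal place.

TBW = 0.5 · 73 = 36.5 L
Free water deficit = TBW · (Na/145 − 1)
= 36.5 · (158/145 − 1)
= 36.5 · 0.0897
= 3.27 L

3.3 L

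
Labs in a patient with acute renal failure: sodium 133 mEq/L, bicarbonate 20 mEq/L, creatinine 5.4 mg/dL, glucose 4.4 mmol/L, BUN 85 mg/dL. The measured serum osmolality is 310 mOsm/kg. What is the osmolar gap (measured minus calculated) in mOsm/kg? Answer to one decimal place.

9.2 mOsm/kg

Calculated osmolality = 2·Na + glucose + BUN/2.8
= 2·133 + 4.4 + 85/2.8
= 266 + 4.40 + 30.36
= 300.76 mOsm/kg ≈ 300.8 mOsm/kg
Osmolar gap = measured − calculated = 310 − 300.8 = 9.2 mOsm/kg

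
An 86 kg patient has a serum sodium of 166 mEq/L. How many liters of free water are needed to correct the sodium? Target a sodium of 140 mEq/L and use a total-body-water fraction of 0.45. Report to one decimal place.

TBW = 0.45 · 86 = 38.7 L
Free water deficit = TBW · (Na/140 − 1)
= 38.7 · (166/140 − 1)
= 38.7 · 0.1857
= 7.19 L

7.2 L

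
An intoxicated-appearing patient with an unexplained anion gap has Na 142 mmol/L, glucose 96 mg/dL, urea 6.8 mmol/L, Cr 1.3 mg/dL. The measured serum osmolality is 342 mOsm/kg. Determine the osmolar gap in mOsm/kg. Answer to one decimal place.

Calculated osmolality = 2·Na + glucose/18 + urea
= 2·142 + 96/18 + 6.8
= 284 + 5.33 + 6.80
= 296.13 mOsm/kg ≈ 296.1 mOsm/kg
Osmolar gap = measured − calculated = 342 − 296.1 = 45.9 mOsm/kg

45.9 mOsm/kg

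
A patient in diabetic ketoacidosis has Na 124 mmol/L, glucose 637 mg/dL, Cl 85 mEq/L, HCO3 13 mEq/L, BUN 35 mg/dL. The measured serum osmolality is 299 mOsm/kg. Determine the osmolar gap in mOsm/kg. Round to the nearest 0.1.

3.1 mOsm/kg

Calculated osmolality = 2·Na + glucose/18 + BUN/2.8
= 2·124 + 637/18 + 35/2.8
= 248 + 35.39 + 12.50
= 295.89 mOsm/kg ≈ 295.9 mOsm/kg
Osmolar gap = measured − calculated = 299 − 295.9 = 3.1 mOsm/kg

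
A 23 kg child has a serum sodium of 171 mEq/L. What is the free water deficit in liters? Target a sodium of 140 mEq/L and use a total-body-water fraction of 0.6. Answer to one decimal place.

3.1 L

TBW = 0.6 · 23 = 13.8 L
Free water deficit = TBW · (Na/140 − 1)
= 13.8 · (171/140 − 1)
= 13.8 · 0.2214
= 3.06 L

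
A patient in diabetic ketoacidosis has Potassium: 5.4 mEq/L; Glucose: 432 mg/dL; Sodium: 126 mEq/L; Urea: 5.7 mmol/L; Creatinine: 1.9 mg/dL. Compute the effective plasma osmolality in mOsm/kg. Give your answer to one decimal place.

Effective osmolality excludes urea (freely permeant across cell membranes):
2·Na + glucose/18
= 2·126 + 432/18
= 252 + 24
= 276 mOsm/kg

276.0 mOsm/kg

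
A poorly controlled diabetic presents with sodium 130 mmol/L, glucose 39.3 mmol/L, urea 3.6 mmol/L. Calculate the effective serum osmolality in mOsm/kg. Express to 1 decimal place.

Effective osmolality excludes urea (freely permeant across cell membranes):
2·Na + glucose
= 2·130 + 39.3
= 260 + 39.3
= 299.3 mOsm/kg

299.3 mOsm/kg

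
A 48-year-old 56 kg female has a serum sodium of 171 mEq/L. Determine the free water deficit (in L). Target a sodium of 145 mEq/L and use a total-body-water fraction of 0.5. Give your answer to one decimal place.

5.0 L

TBW = 0.5 · 56 = 28 L
Free water deficit = TBW · (Na/145 − 1)
= 28 · (171/145 − 1)
= 28 · 0.1793
= 5.02 L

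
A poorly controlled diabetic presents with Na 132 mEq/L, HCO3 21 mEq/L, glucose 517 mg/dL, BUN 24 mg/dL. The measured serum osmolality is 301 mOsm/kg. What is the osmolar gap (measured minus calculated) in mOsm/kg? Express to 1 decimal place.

Calculated osmolality = 2·Na + glucose/18 + BUN/2.8
= 2·132 + 517/18 + 24/2.8
= 264 + 28.72 + 8.57
= 301.29 mOsm/kg ≈ 301.3 mOsm/kg
Osmolar gap = measured − calculated = 301 − 301.3 = -0.3 mOsm/kg

-0.3 mOsm/kg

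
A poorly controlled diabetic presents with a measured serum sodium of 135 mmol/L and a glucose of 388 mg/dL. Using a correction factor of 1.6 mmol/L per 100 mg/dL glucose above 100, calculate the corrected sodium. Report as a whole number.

140 mmol/L

Corrected Na = measured Na + 1.6 · (glucose − 100)/100
= 135 + 1.6 · (388 − 100)/100
= 135 + 4.6
= 139.6 mmol/L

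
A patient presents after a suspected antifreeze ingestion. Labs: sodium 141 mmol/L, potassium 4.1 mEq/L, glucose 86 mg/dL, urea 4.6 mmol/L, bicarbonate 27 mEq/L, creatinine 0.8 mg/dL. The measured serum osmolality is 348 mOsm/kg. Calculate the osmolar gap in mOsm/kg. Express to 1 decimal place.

56.6 mOsm/kg

Calculated osmolality = 2·Na + glucose/18 + urea
= 2·141 + 86/18 + 4.6
= 282 + 4.78 + 4.60
= 291.38 mOsm/kg ≈ 291.4 mOsm/kg
Osmolar gap = measured − calculated = 348 − 291.4 = 56.6 mOsm/kg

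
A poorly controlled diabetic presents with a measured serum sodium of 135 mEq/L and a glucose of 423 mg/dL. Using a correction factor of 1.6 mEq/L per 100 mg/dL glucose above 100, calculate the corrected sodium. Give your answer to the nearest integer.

140 mEq/L

Corrected Na = measured Na + 1.6 · (glucose − 100)/100
= 135 + 1.6 · (423 − 100)/100
= 135 + 5.2
= 140.2 mEq/L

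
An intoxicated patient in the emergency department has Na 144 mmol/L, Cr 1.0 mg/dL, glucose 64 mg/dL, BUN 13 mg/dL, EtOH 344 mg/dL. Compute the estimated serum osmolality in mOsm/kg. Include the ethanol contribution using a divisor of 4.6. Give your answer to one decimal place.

Calculated osmolality = 2·Na + glucose/18 + BUN/2.8 + ethanol/4.6
= 2·144 + 64/18 + 13/2.8 + 344/4.6
= 288 + 3.56 + 4.64 + 74.78
= 370.98 mOsm/kg

371.0 mOsm/kg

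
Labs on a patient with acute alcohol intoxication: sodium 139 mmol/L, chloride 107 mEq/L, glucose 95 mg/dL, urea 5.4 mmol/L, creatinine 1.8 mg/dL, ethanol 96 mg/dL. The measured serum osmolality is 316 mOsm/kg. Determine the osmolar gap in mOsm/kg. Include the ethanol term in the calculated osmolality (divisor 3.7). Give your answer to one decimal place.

Calculated osmolality = 2·Na + glucose/18 + urea + ethanol/3.7
= 2·139 + 95/18 + 5.4 + 96/3.7
= 278 + 5.28 + 5.40 + 25.95
= 314.63 mOsm/kg ≈ 314.6 mOsm/kg
Osmolar gap = measured − calculated = 316 − 314.6 = 1.4 mOsm/kg

1.4 mOsm/kg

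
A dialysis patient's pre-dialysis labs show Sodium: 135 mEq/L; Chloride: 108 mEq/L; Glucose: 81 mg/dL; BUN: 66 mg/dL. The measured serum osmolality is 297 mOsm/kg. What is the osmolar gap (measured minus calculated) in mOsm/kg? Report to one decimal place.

Calculated osmolality = 2·Na + glucose/18 + BUN/2.8
= 2·135 + 81/18 + 66/2.8
= 270 + 4.50 + 23.57
= 298.07 mOsm/kg ≈ 298.1 mOsm/kg
Osmolar gap = measured − calculated = 297 − 298.1 = -1.1 mOsm/kg

-1.1 mOsm/kg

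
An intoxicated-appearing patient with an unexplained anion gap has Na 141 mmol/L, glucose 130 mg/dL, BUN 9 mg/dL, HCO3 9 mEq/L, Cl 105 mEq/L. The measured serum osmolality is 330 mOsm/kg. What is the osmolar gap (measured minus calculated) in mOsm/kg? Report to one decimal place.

37.6 mOsm/kg

Calculated osmolality = 2·Na + glucose/18 + BUN/2.8
= 2·141 + 130/18 + 9/2.8
= 282 + 7.22 + 3.21
= 292.43 mOsm/kg ≈ 292.4 mOsm/kg
Osmolar gap = measured − calculated = 330 − 292.4 = 37.6 mOsm/kg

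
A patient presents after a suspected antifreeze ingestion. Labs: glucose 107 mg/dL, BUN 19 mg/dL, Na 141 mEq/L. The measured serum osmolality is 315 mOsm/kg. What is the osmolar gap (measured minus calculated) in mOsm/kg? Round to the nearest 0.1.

Calculated osmolality = 2·Na + glucose/18 + BUN/2.8
= 2·141 + 107/18 + 19/2.8
= 282 + 5.94 + 6.79
= 294.73 mOsm/kg ≈ 294.7 mOsm/kg
Osmolar gap = measured − calculated = 315 − 294.7 = 20.3 mOsm/kg

20.3 mOsm/kg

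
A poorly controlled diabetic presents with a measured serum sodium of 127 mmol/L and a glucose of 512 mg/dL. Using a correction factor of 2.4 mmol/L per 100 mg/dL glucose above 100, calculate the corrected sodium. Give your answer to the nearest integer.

137 mmol/L

Corrected Na = measured Na + 2.4 · (glucose − 100)/100
= 127 + 2.4 · (512 − 100)/100
= 127 + 9.9
= 136.9 mmol/L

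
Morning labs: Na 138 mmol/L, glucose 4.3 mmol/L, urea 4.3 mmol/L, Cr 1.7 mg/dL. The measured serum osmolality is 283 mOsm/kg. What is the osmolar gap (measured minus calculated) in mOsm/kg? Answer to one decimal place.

Calculated osmolality = 2·Na + glucose + urea
= 2·138 + 4.3 + 4.3
= 276 + 4.30 + 4.30
= 284.6 mOsm/kg ≈ 284.6 mOsm/kg
Osmolar gap = measured − calculated = 283 − 284.6 = -1.6 mOsm/kg

-1.6 mOsm/kg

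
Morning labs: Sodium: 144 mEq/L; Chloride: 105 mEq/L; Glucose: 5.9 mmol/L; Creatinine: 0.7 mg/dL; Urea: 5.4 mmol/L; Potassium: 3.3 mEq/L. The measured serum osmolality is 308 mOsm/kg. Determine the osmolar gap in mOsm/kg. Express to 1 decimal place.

8.7 mOsm/kg

Calculated osmolality = 2·Na + glucose + urea
= 2·144 + 5.9 + 5.4
= 288 + 5.90 + 5.40
= 299.3 mOsm/kg ≈ 299.3 mOsm/kg
Osmolar gap = measured − calculated = 308 − 299.3 = 8.7 mOsm/kg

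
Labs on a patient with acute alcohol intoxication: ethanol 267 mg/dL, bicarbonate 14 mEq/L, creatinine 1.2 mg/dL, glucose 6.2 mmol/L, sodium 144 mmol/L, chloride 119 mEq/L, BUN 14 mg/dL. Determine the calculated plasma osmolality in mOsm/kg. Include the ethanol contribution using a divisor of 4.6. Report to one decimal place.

Calculated osmolality = 2·Na + glucose + BUN/2.8 + ethanol/4.6
= 2·144 + 6.2 + 14/2.8 + 267/4.6
= 288 + 6.20 + 5 + 58.04
= 357.24 mOsm/kg

357.2 mOsm/kg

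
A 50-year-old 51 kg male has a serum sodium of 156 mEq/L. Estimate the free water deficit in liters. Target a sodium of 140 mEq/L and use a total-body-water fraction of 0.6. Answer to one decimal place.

3.5 L

TBW = 0.6 · 51 = 30.6 L
Free water deficit = TBW · (Na/140 − 1)
= 30.6 · (156/140 − 1)
= 30.6 · 0.1143
= 3.5 L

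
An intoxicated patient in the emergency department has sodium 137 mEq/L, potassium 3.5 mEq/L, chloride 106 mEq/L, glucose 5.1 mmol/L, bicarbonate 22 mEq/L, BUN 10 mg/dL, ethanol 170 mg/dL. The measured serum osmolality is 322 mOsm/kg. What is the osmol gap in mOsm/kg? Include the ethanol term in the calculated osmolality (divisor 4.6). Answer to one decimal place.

2.4 mOsm/kg

Calculated osmolality = 2·Na + glucose + BUN/2.8 + ethanol/4.6
= 2·137 + 5.1 + 10/2.8 + 170/4.6
= 274 + 5.10 + 3.57 + 36.96
= 319.63 mOsm/kg ≈ 319.6 mOsm/kg
Osmolar gap = measured − calculated = 322 − 319.6 = 2.4 mOsm/kg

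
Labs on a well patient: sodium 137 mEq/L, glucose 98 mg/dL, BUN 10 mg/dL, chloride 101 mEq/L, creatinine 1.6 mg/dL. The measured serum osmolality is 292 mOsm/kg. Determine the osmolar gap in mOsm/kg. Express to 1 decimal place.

Calculated osmolality = 2·Na + glucose/18 + BUN/2.8
= 2·137 + 98/18 + 10/2.8
= 274 + 5.44 + 3.57
= 283.01 mOsm/kg ≈ 283.0 mOsm/kg
Osmolar gap = measured − calculated = 292 − 283.0 = 9.0 mOsm/kg

9.0 mOsm/kg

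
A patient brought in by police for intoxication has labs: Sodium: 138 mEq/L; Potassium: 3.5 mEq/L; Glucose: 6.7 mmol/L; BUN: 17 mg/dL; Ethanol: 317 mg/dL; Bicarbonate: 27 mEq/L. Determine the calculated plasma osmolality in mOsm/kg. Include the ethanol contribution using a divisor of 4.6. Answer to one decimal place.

357.7 mOsm/kg

Calculated osmolality = 2·Na + glucose + BUN/2.8 + ethanol/4.6
= 2·138 + 6.7 + 17/2.8 + 317/4.6
= 276 + 6.70 + 6.07 + 68.91
= 357.68 mOsm/kg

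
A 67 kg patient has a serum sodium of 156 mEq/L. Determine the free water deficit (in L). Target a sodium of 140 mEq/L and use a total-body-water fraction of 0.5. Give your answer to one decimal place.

3.8 L

TBW = 0.5 · 67 = 33.5 L
Free water deficit = TBW · (Na/140 − 1)
= 33.5 · (156/140 − 1)
= 33.5 · 0.1143
= 3.83 L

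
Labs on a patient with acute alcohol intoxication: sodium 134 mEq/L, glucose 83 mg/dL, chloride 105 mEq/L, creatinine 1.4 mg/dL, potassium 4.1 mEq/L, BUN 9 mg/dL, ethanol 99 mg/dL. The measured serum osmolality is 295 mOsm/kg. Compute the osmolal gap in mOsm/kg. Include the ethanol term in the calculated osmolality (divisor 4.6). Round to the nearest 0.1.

Calculated osmolality = 2·Na + glucose/18 + BUN/2.8 + ethanol/4.6
= 2·134 + 83/18 + 9/2.8 + 99/4.6
= 268 + 4.61 + 3.21 + 21.52
= 297.34 mOsm/kg ≈ 297.3 mOsm/kg
Osmolar gap = measured − calculated = 295 − 297.3 = -2.3 mOsm/kg

-2.3 mOsm/kg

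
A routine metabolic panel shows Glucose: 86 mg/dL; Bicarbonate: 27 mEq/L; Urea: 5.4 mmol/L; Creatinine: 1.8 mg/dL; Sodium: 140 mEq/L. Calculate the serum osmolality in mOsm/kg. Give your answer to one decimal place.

Calculated osmolality = 2·Na + glucose/18 + urea
= 2·140 + 86/18 + 5.4
= 280 + 4.78 + 5.40
= 290.18 mOsm/kg

290.2 mOsm/kg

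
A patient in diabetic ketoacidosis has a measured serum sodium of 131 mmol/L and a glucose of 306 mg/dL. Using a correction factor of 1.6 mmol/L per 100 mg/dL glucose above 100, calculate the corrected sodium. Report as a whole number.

134 mmol/L

Corrected Na = measured Na + 1.6 · (glucose − 100)/100
= 131 + 1.6 · (306 − 100)/100
= 131 + 3.3
= 134.3 mmol/L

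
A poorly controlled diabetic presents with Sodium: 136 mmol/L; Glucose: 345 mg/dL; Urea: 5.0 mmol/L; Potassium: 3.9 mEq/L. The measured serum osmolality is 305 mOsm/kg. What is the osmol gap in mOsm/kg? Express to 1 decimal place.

Calculated osmolality = 2·Na + glucose/18 + urea
= 2·136 + 345/18 + 5
= 272 + 19.17 + 5
= 296.17 mOsm/kg ≈ 296.2 mOsm/kg
Osmolar gap = measured − calculated = 305 − 296.2 = 8.8 mOsm/kg

8.8 mOsm/kg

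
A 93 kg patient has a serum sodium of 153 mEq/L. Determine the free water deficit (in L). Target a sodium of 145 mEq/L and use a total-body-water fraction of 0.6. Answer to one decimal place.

TBW = 0.6 · 93 = 55.8 L
Free water deficit = TBW · (Na/145 − 1)
= 55.8 · (153/145 − 1)
= 55.8 · 0.0552
= 3.08 L

3.1 L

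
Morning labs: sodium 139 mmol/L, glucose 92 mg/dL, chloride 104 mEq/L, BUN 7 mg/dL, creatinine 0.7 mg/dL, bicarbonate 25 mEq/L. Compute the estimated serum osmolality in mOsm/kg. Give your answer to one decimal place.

285.6 mOsm/kg

Calculated osmolality = 2·Na + glucose/18 + BUN/2.8
= 2·139 + 92/18 + 7/2.8
= 278 + 5.11 + 2.50
= 285.61 mOsm/kg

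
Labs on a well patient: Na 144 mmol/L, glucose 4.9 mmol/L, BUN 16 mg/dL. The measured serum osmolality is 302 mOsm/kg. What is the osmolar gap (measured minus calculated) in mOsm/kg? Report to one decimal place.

Calculated osmolality = 2·Na + glucose + BUN/2.8
= 2·144 + 4.9 + 16/2.8
= 288 + 4.90 + 5.71
= 298.61 mOsm/kg ≈ 298.6 mOsm/kg
Osmolar gap = measured − calculated = 302 − 298.6 = 3.4 mOsm/kg

3.4 mOsm/kg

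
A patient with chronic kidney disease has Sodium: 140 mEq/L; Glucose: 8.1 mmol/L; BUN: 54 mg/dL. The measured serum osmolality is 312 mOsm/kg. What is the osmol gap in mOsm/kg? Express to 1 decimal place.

Calculated osmolality = 2·Na + glucose + BUN/2.8
= 2·140 + 8.1 + 54/2.8
= 280 + 8.10 + 19.29
= 307.39 mOsm/kg ≈ 307.4 mOsm/kg
Osmolar gap = measured − calculated = 312 − 307.4 = 4.6 mOsm/kg

4.6 mOsm/kg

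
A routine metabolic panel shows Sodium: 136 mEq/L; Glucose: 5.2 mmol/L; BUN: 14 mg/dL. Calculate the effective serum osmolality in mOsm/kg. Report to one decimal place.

277.2 mOsm/kg

Effective osmolality excludes urea (freely permeant across cell membranes):
2·Na + glucose
= 2·136 + 5.2
= 272 + 5.2
= 277.2 mOsm/kg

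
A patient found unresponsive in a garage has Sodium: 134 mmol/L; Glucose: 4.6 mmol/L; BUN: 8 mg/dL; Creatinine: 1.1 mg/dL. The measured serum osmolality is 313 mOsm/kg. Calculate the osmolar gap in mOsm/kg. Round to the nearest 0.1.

Calculated osmolality = 2·Na + glucose + BUN/2.8
= 2·134 + 4.6 + 8/2.8
= 268 + 4.60 + 2.86
= 275.46 mOsm/kg ≈ 275.5 mOsm/kg
Osmolar gap = measured − calculated = 313 − 275.5 = 37.5 mOsm/kg

37.5 mOsm/kg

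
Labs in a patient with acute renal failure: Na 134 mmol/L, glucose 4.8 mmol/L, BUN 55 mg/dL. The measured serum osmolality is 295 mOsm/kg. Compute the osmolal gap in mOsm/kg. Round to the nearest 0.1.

Calculated osmolality = 2·Na + glucose + BUN/2.8
= 2·134 + 4.8 + 55/2.8
= 268 + 4.80 + 19.64
= 292.44 mOsm/kg ≈ 292.4 mOsm/kg
Osmolar gap = measured − calculated = 295 − 292.4 = 2.6 mOsm/kg

2.6 mOsm/kg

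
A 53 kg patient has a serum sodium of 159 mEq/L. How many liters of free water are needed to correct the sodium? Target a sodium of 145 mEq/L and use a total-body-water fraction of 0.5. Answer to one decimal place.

TBW = 0.5 · 53 = 26.5 L
Free water deficit = TBW · (Na/145 − 1)
= 26.5 · (159/145 − 1)
= 26.5 · 0.0966
= 2.56 L

2.6 L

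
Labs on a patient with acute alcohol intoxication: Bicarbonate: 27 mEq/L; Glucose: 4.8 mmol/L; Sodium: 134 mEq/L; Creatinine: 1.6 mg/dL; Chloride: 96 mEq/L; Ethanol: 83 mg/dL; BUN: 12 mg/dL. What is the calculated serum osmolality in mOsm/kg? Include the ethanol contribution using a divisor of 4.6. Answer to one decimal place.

Calculated osmolality = 2·Na + glucose + BUN/2.8 + ethanol/4.6
= 2·134 + 4.8 + 12/2.8 + 83/4.6
= 268 + 4.80 + 4.29 + 18.04
= 295.13 mOsm/kg

295.1 mOsm/kg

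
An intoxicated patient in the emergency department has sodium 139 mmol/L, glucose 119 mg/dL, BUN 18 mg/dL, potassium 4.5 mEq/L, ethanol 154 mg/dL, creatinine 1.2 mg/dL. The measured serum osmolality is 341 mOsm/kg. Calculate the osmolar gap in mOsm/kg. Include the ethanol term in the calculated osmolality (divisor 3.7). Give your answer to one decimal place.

Calculated osmolality = 2·Na + glucose/18 + BUN/2.8 + ethanol/3.7
= 2·139 + 119/18 + 18/2.8 + 154/3.7
= 278 + 6.61 + 6.43 + 41.62
= 332.66 mOsm/kg ≈ 332.7 mOsm/kg
Osmolar gap = measured − calculated = 341 − 332.7 = 8.3 mOsm/kg

8.3 mOsm/kg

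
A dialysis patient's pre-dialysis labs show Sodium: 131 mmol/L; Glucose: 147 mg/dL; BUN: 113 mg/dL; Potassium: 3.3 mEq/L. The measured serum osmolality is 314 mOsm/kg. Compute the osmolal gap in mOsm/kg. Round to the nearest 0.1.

Calculated osmolality = 2·Na + glucose/18 + BUN/2.8
= 2·131 + 147/18 + 113/2.8
= 262 + 8.17 + 40.36
= 310.53 mOsm/kg ≈ 310.5 mOsm/kg
Osmolar gap = measured − calculated = 314 − 310.5 = 3.5 mOsm/kg

3.5 mOsm/kg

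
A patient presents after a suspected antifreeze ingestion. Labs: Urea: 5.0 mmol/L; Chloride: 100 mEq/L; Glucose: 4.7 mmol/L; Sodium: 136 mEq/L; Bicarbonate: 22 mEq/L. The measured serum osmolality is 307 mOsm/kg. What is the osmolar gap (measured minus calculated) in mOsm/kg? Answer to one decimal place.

Calculated osmolality = 2·Na + glucose + urea
= 2·136 + 4.7 + 5
= 272 + 4.70 + 5
= 281.7 mOsm/kg ≈ 281.7 mOsm/kg
Osmolar gap = measured − calculated = 307 − 281.7 = 25.3 mOsm/kg

25.3 mOsm/kg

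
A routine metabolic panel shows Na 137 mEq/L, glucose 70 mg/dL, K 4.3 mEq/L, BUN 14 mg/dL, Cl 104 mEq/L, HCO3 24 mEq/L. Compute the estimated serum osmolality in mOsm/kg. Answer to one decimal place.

Calculated osmolality = 2·Na + glucose/18 + BUN/2.8
= 2·137 + 70/18 + 14/2.8
= 274 + 3.89 + 5
= 282.89 mOsm/kg

282.9 mOsm/kg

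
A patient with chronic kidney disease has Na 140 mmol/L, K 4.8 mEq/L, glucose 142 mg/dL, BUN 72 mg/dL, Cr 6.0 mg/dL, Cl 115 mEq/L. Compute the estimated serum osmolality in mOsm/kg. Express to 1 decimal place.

Calculated osmolality = 2·Na + glucose/18 + BUN/2.8
= 2·140 + 142/18 + 72/2.8
= 280 + 7.89 + 25.71
= 313.6 mOsm/kg

313.6 mOsm/kg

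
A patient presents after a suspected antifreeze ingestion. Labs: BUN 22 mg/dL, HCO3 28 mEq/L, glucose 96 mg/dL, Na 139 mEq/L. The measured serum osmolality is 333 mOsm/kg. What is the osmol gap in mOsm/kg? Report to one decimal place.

41.8 mOsm/kg

Calculated osmolality = 2·Na + glucose/18 + BUN/2.8
= 2·139 + 96/18 + 22/2.8
= 278 + 5.33 + 7.86
= 291.19 mOsm/kg ≈ 291.2 mOsm/kg
Osmolar gap = measured − calculated = 333 − 291.2 = 41.8 mOsm/kg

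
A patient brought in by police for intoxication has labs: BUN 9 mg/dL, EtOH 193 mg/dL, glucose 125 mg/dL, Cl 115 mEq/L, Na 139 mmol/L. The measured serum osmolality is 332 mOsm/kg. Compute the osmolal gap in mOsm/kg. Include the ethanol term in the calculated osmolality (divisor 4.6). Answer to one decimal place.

1.9 mOsm/kg

Calculated osmolality = 2·Na + glucose/18 + BUN/2.8 + ethanol/4.6
= 2·139 + 125/18 + 9/2.8 + 193/4.6
= 278 + 6.94 + 3.21 + 41.96
= 330.11 mOsm/kg ≈ 330.1 mOsm/kg
Osmolar gap = measured − calculated = 332 − 330.1 = 1.9 mOsm/kg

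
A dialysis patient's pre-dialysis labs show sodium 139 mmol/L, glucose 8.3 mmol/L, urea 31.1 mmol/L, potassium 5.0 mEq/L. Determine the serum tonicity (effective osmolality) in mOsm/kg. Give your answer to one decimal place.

286.3 mOsm/kg

Effective osmolality excludes urea (freely permeant across cell membranes):
2·Na + glucose
= 2·139 + 8.3
= 278 + 8.3
= 286.3 mOsm/kg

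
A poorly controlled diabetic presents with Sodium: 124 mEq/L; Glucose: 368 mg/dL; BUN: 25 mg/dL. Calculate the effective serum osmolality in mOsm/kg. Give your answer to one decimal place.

Effective osmolality excludes urea (freely permeant across cell membranes):
2·Na + glucose/18
= 2·124 + 368/18
= 248 + 20.44
= 268.44 mOsm/kg

268.4 mOsm/kg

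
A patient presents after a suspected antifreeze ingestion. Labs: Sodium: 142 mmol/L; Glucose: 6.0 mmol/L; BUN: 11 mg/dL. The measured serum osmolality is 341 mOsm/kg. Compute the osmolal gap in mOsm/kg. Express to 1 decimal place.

47.1 mOsm/kg

Calculated osmolality = 2·Na + glucose + BUN/2.8
= 2·142 + 6 + 11/2.8
= 284 + 6 + 3.93
= 293.93 mOsm/kg ≈ 293.9 mOsm/kg
Osmolar gap = measured − calculated = 341 − 293.9 = 47.1 mOsm/kg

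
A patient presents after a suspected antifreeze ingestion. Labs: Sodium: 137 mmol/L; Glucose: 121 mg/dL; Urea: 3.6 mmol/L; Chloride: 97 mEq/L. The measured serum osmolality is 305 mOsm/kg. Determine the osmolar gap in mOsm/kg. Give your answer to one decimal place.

20.7 mOsm/kg

Calculated osmolality = 2·Na + glucose/18 + urea
= 2·137 + 121/18 + 3.6
= 274 + 6.72 + 3.60
= 284.32 mOsm/kg ≈ 284.3 mOsm/kg
Osmolar gap = measured − calculated = 305 − 284.3 = 20.7 mOsm/kg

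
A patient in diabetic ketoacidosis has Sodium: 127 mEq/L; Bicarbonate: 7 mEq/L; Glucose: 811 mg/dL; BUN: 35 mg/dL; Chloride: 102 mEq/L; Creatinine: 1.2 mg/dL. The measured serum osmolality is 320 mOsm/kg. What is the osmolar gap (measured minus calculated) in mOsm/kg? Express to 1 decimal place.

8.4 mOsm/kg

Calculated osmolality = 2·Na + glucose/18 + BUN/2.8
= 2·127 + 811/18 + 35/2.8
= 254 + 45.06 + 12.50
= 311.56 mOsm/kg ≈ 311.6 mOsm/kg
Osmolar gap = measured − calculated = 320 − 311.6 = 8.4 mOsm/kg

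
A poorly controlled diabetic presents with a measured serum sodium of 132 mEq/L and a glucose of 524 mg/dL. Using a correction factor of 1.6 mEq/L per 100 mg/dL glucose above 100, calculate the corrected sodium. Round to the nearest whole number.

139 mEq/L

Corrected Na = measured Na + 1.6 · (glucose − 100)/100
= 132 + 1.6 · (524 − 100)/100
= 132 + 6.8
= 138.8 mEq/L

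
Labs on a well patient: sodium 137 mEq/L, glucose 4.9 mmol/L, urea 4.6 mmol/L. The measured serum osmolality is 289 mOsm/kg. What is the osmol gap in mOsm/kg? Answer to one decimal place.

Calculated osmolality = 2·Na + glucose + urea
= 2·137 + 4.9 + 4.6
= 274 + 4.90 + 4.60
= 283.5 mOsm/kg ≈ 283.5 mOsm/kg
Osmolar gap = measured − calculated = 289 − 283.5 = 5.5 mOsm/kg

5.5 mOsm/kg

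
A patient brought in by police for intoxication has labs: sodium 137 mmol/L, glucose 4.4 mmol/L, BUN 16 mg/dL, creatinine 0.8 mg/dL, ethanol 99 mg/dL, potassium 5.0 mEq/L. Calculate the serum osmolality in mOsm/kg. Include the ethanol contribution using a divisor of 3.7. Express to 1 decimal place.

Calculated osmolality = 2·Na + glucose + BUN/2.8 + ethanol/3.7
= 2·137 + 4.4 + 16/2.8 + 99/3.7
= 274 + 4.40 + 5.71 + 26.76
= 310.87 mOsm/kg

310.9 mOsm/kg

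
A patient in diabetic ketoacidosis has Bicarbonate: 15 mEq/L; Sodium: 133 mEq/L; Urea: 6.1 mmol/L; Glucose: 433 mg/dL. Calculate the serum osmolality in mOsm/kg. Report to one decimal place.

296.2 mOsm/kg

Calculated osmolality = 2·Na + glucose/18 + urea
= 2·133 + 433/18 + 6.1
= 266 + 24.06 + 6.10
= 296.16 mOsm/kg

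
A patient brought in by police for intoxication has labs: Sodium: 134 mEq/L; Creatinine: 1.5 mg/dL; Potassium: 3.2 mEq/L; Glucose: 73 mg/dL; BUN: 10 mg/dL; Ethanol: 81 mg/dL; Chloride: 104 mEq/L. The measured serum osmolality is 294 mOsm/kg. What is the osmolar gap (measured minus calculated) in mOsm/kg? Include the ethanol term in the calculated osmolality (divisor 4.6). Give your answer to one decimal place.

0.8 mOsm/kg

Calculated osmolality = 2·Na + glucose/18 + BUN/2.8 + ethanol/4.6
= 2·134 + 73/18 + 10/2.8 + 81/4.6
= 268 + 4.06 + 3.57 + 17.61
= 293.24 mOsm/kg ≈ 293.2 mOsm/kg
Osmolar gap = measured − calculated = 294 − 293.2 = 0.8 mOsm/kg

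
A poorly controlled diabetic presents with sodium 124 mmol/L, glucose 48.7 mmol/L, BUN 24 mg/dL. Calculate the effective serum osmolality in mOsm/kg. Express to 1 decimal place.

296.7 mOsm/kg

Effective osmolality excludes urea (freely permeant across cell membranes):
2·Na + glucose
= 2·124 + 48.7
= 248 + 48.7
= 296.7 mOsm/kg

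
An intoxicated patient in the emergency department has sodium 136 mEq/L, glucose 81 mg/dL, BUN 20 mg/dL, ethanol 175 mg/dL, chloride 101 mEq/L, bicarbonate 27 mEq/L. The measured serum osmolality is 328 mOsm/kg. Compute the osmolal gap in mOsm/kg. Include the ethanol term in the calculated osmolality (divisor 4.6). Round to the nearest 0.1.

Calculated osmolality = 2·Na + glucose/18 + BUN/2.8 + ethanol/4.6
= 2·136 + 81/18 + 20/2.8 + 175/4.6
= 272 + 4.50 + 7.14 + 38.04
= 321.68 mOsm/kg ≈ 321.7 mOsm/kg
Osmolar gap = measured − calculated = 328 − 321.7 = 6.3 mOsm/kg

6.3 mOsm/kg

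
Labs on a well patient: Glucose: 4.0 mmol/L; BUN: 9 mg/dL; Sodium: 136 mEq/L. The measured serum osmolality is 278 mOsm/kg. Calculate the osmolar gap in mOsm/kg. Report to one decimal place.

-1.2 mOsm/kg

Calculated osmolality = 2·Na + glucose + BUN/2.8
= 2·136 + 4 + 9/2.8
= 272 + 4 + 3.21
= 279.21 mOsm/kg ≈ 279.2 mOsm/kg
Osmolar gap = measured − calculated = 278 − 279.2 = -1.2 mOsm/kg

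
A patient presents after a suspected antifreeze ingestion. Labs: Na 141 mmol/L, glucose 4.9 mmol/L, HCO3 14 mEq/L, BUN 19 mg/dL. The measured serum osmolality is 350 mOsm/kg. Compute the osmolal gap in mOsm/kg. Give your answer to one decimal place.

Calculated osmolality = 2·Na + glucose + BUN/2.8
= 2·141 + 4.9 + 19/2.8
= 282 + 4.90 + 6.79
= 293.69 mOsm/kg ≈ 293.7 mOsm/kg
Osmolar gap = measured − calculated = 350 − 293.7 = 56.3 mOsm/kg

56.3 mOsm/kg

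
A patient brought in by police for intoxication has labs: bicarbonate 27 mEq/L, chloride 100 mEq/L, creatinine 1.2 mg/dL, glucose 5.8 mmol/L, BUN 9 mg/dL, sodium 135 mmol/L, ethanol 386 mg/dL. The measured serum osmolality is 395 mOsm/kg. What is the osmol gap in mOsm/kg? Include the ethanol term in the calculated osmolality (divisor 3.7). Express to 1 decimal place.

11.7 mOsm/kg

Calculated osmolality = 2·Na + glucose + BUN/2.8 + ethanol/3.7
= 2·135 + 5.8 + 9/2.8 + 386/3.7
= 270 + 5.80 + 3.21 + 104.32
= 383.33 mOsm/kg ≈ 383.3 mOsm/kg
Osmolar gap = measured − calculated = 395 − 383.3 = 11.7 mOsm/kg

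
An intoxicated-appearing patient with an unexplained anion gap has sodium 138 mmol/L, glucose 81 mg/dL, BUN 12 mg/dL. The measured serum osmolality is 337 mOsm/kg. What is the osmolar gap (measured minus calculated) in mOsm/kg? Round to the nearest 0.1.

Calculated osmolality = 2·Na + glucose/18 + BUN/2.8
= 2·138 + 81/18 + 12/2.8
= 276 + 4.50 + 4.29
= 284.79 mOsm/kg ≈ 284.8 mOsm/kg
Osmolar gap = measured − calculated = 337 − 284.8 = 52.2 mOsm/kg

52.2 mOsm/kg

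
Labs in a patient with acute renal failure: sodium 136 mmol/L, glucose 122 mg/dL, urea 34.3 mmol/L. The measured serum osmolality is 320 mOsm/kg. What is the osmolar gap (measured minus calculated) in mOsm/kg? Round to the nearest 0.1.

Calculated osmolality = 2·Na + glucose/18 + urea
= 2·136 + 122/18 + 34.3
= 272 + 6.78 + 34.30
= 313.08 mOsm/kg ≈ 313.1 mOsm/kg
Osmolar gap = measured − calculated = 320 − 313.1 = 6.9 mOsm/kg

6.9 mOsm/kg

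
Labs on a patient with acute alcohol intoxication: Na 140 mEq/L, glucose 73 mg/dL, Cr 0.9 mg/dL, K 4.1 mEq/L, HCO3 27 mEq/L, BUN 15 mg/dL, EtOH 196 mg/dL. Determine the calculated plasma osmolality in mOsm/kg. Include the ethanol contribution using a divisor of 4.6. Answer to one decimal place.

332.0 mOsm/kg

Calculated osmolality = 2·Na + glucose/18 + BUN/2.8 + ethanol/4.6
= 2·140 + 73/18 + 15/2.8 + 196/4.6
= 280 + 4.06 + 5.36 + 42.61
= 332.03 mOsm/kg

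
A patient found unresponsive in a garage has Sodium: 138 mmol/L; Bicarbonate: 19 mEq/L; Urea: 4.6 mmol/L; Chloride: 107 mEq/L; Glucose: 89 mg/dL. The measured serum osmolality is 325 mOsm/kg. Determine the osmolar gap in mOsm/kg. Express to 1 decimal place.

39.5 mOsm/kg

Calculated osmolality = 2·Na + glucose/18 + urea
= 2·138 + 89/18 + 4.6
= 276 + 4.94 + 4.60
= 285.54 mOsm/kg ≈ 285.5 mOsm/kg
Osmolar gap = measured − calculated = 325 − 285.5 = 39.5 mOsm/kg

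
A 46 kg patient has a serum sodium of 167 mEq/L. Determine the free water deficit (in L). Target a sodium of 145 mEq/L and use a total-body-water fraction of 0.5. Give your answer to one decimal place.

3.5 L

TBW = 0.5 · 46 = 23 L
Free water deficit = TBW · (Na/145 − 1)
= 23 · (167/145 − 1)
= 23 · 0.1517
= 3.49 L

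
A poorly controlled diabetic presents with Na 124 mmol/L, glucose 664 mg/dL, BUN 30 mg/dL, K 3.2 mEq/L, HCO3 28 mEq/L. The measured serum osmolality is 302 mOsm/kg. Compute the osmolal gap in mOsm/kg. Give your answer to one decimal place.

Calculated osmolality = 2·Na + glucose/18 + BUN/2.8
= 2·124 + 664/18 + 30/2.8
= 248 + 36.89 + 10.71
= 295.6 mOsm/kg ≈ 295.6 mOsm/kg
Osmolar gap = measured − calculated = 302 − 295.6 = 6.4 mOsm/kg

6.4 mOsm/kg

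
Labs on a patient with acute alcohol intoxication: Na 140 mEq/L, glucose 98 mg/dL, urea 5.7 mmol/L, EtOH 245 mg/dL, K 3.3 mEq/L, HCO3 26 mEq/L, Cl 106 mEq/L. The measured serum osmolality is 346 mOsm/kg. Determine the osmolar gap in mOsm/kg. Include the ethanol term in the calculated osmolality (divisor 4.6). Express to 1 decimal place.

1.6 mOsm/kg

Calculated osmolality = 2·Na + glucose/18 + urea + ethanol/4.6
= 2·140 + 98/18 + 5.7 + 245/4.6
= 280 + 5.44 + 5.70 + 53.26
= 344.4 mOsm/kg ≈ 344.4 mOsm/kg
Osmolar gap = measured − calculated = 346 − 344.4 = 1.6 mOsm/kg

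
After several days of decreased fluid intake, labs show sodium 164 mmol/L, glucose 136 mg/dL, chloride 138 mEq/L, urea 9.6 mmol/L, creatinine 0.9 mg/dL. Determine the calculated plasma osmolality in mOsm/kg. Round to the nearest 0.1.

Calculated osmolality = 2·Na + glucose/18 + urea
= 2·164 + 136/18 + 9.6
= 328 + 7.56 + 9.60
= 345.16 mOsm/kg

345.2 mOsm/kg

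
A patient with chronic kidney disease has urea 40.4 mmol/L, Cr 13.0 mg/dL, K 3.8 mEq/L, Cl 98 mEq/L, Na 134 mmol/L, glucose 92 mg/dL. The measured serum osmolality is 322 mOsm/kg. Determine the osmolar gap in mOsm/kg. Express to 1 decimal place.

8.5 mOsm/kg

Calculated osmolality = 2·Na + glucose/18 + urea
= 2·134 + 92/18 + 40.4
= 268 + 5.11 + 40.40
= 313.51 mOsm/kg ≈ 313.5 mOsm/kg
Osmolar gap = measured − calculated = 322 − 313.5 = 8.5 mOsm/kg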